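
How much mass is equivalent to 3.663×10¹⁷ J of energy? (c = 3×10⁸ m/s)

From E = mc², we get m = E/c²
c² = (3×10⁸)² = 9×10¹⁶ m²/s²
m = 3.663×10¹⁷ / 9×10¹⁶ = 4.070 kg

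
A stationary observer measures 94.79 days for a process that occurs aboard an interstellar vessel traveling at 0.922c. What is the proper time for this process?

Dilated time Δt = 94.79 days
γ = 1/√(1 - 0.922²) = 2.583
Δt₀ = Δt/γ = 94.79/2.583 = 36.70 days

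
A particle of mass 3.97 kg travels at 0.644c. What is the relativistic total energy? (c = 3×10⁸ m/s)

γ = 1/√(1 - 0.644²) = 1.307
mc² = 3.97 × (3×10⁸)² = 3.573×10¹⁷ J
E = γmc² = 1.307 × 3.573×10¹⁷ = 4.670×10¹⁷ J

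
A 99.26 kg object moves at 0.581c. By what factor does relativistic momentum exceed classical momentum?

p_rel = γmv, p_class = mv
Ratio = γ = 1/√(1 - 0.581²) = 1.229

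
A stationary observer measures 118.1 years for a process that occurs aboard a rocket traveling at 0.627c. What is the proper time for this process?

Dilated time Δt = 118.1 years
γ = 1/√(1 - 0.627²) = 1.2837
Δt₀ = Δt/γ = 118.1/1.2837 = 92.00 years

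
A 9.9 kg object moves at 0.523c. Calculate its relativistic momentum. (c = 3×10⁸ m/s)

γ = 1/√(1 - 0.523²) = 1.173
v = 0.523 × 3×10⁸ = 1.569×10⁸ m/s
p = γmv = 1.173 × 9.9 × 1.569×10⁸ = 1.822×10⁹ kg·m/s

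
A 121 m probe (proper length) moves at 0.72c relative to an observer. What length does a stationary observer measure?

Proper length L₀ = 121 m
γ = 1/√(1 - 0.72²) = 1.441
L = L₀/γ = 121/1.441 = 83.97 m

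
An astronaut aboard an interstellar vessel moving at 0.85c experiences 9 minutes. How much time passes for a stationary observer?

Proper time Δt₀ = 9 minutes
γ = 1/√(1 - 0.85²) = 1.898
Δt = γΔt₀ = 1.898 × 9 = 17.08 minutes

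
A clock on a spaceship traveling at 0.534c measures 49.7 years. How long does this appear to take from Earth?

Proper time Δt₀ = 49.7 years
γ = 1/√(1 - 0.534²) = 1.18275
Δt = γΔt₀ = 1.18275 × 49.7 = 58.78 years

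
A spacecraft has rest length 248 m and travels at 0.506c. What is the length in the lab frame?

Proper length L₀ = 248 m
γ = 1/√(1 - 0.506²) = 1.1594
L = L₀/γ = 248/1.1594 = 213.9 m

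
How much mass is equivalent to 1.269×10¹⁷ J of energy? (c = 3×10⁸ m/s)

From E = mc², we get m = E/c²
c² = (3×10⁸)² = 9×10¹⁶ m²/s²
m = 1.269×10¹⁷ / 9×10¹⁶ = 1.410 kg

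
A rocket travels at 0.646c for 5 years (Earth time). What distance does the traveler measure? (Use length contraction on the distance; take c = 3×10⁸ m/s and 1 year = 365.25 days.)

Earth distance: d = v × t = 0.646c × 5 yr = 3.058×10¹⁶ m
γ = 1.310
d' = d/γ = 3.058×10¹⁶/1.310 = 2.334×10¹⁶ m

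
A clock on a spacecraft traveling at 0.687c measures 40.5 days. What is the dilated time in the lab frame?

Proper time Δt₀ = 40.5 days
γ = 1/√(1 - 0.687²) = 1.376
Δt = γΔt₀ = 1.376 × 40.5 = 55.73 days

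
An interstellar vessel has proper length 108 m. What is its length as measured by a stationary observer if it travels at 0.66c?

Proper length L₀ = 108 m
γ = 1/√(1 - 0.66²) = 1.331
L = L₀/γ = 108/1.331 = 81.14 m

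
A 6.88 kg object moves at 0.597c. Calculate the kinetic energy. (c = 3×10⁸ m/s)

γ = 1/√(1 - 0.597²) = 1.2465
γ - 1 = 0.2465
KE = (γ-1)mc² = 0.2465 × 6.88 × (3×10⁸)² = 1.526×10¹⁷ J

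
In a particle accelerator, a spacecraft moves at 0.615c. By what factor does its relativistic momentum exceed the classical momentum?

p_rel = γmv, p_class = mv
Ratio = γ = 1/√(1 - 0.615²)
= 1/√(0.621775) = 1.268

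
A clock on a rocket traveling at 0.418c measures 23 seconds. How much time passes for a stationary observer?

Proper time Δt₀ = 23 seconds
γ = 1/√(1 - 0.418²) = 1.101
Δt = γΔt₀ = 1.101 × 23 = 25.32 seconds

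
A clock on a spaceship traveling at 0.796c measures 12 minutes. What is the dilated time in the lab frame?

Proper time Δt₀ = 12 minutes
γ = 1/√(1 - 0.796²) = 1.652
Δt = γΔt₀ = 1.652 × 12 = 19.82 minutes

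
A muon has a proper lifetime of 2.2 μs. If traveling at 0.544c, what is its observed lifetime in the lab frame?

Proper lifetime τ₀ = 2.2 μs
γ = 1/√(1 - 0.544²) = 1.192
τ = γτ₀ = 1.192 × 2.2 μs = 2.622 μs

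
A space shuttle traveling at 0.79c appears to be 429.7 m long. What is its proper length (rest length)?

Contracted length L = 429.7 m
γ = 1/√(1 - 0.79²) = 1.63104
L₀ = γL = 1.63104 × 429.7 = 700.9 m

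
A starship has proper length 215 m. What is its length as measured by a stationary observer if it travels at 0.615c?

Proper length L₀ = 215 m
γ = 1/√(1 - 0.615²) = 1.2682
L = L₀/γ = 215/1.2682 = 169.5 m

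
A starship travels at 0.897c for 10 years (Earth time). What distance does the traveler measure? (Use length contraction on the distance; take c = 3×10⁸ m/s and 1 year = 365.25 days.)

Earth distance: d = v × t = 0.897c × 10 yr = 8.492×10¹⁶ m
γ = 2.262
d' = d/γ = 8.492×10¹⁶/2.262 = 3.754×10¹⁶ m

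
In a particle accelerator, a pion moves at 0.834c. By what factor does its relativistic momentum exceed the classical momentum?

p_rel = γmv, p_class = mv
Ratio = γ = 1/√(1 - 0.834²)
= 1/√(0.304444) = 1.812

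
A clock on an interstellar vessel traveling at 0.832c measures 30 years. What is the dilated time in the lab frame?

Proper time Δt₀ = 30 years
γ = 1/√(1 - 0.832²) = 1.8025
Δt = γΔt₀ = 1.8025 × 30 = 54.08 years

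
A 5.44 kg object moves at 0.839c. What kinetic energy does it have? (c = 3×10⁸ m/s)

γ = 1/√(1 - 0.839²) = 1.8378
γ - 1 = 0.8378
KE = (γ-1)mc² = 0.8378 × 5.44 × (3×10⁸)² = 4.102×10¹⁷ J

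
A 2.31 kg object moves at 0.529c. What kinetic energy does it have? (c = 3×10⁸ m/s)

γ = 1/√(1 - 0.529²) = 1.1784
γ - 1 = 0.1784
KE = (γ-1)mc² = 0.1784 × 2.31 × (3×10⁸)² = 3.709×10¹⁶ J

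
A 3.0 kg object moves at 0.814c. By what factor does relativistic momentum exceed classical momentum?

p_rel = γmv, p_class = mv
Ratio = γ = 1/√(1 - 0.814²) = 1.722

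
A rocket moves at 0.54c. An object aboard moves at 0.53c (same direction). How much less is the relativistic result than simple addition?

Classical: u' + v = 0.53 + 0.54 = 1.07c
Relativistic: u = (0.53 + 0.54)/(1 + 0.2862) = 1.07/1.2862 = 0.8319c
Difference: 1.07 - 0.8319 = 0.2381c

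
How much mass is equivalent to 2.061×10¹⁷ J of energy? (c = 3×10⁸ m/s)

From E = mc², we get m = E/c²
c² = (3×10⁸)² = 9×10¹⁶ m²/s²
m = 2.061×10¹⁷ / 9×10¹⁶ = 2.290 kg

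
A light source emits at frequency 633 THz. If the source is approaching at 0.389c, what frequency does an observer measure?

β = v/c = 0.389
(1+β)/(1-β) = 1.389/0.611 = 2.27332
Doppler factor = √(2.27332) = 1.5078
f_obs = 633 × 1.5078 = 954.4 THz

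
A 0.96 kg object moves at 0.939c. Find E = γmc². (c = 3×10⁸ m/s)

γ = 1/√(1 - 0.939²) = 2.9077
mc² = 0.96 × (3×10⁸)² = 8.640×10¹⁶ J
E = γmc² = 2.9077 × 8.640×10¹⁶ = 2.512×10¹⁷ J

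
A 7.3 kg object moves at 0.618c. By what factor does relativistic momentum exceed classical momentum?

p_rel = γmv, p_class = mv
Ratio = γ = 1/√(1 - 0.618²) = 1.272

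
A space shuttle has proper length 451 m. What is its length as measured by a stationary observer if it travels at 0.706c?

Proper length L₀ = 451 m
γ = 1/√(1 - 0.706²) = 1.412
L = L₀/γ = 451/1.412 = 319.4 m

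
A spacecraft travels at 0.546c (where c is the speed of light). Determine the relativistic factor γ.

v/c = 0.546, so (v/c)² = 0.298116
1 - (v/c)² = 0.701884
γ = 1/√(0.701884) = 1.194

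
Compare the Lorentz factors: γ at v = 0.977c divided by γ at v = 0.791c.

γ₁ = 1/√(1 - 0.977²) = 4.6896
γ₂ = 1/√(1 - 0.791²) = 1.6345
γ₁/γ₂ = 4.6896/1.6345 = 2.869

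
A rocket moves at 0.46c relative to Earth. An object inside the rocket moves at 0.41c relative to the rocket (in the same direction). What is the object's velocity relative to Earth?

u = (u' + v)/(1 + u'v/c²)
Numerator: 0.41 + 0.46 = 0.87
Denominator: 1 + 0.1886 = 1.1886
u = 0.87/1.1886 = 0.7320c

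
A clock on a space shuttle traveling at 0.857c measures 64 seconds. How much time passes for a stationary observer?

Proper time Δt₀ = 64 seconds
γ = 1/√(1 - 0.857²) = 1.941
Δt = γΔt₀ = 1.941 × 64 = 124.2 seconds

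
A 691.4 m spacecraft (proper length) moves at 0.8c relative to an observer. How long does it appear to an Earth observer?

Proper length L₀ = 691.4 m
γ = 1/√(1 - 0.8²) = 1.667
L = L₀/γ = 691.4/1.667 = 414.8 m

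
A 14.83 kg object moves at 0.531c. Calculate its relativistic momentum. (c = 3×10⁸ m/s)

γ = 1/√(1 - 0.531²) = 1.180
v = 0.531 × 3×10⁸ = 1.593×10⁸ m/s
p = γmv = 1.180 × 14.83 × 1.593×10⁸ = 2.788×10⁹ kg·m/s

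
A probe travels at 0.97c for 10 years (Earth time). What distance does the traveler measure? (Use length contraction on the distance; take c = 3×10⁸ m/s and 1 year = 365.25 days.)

Earth distance: d = v × t = 0.97c × 10 yr = 9.1833×10¹⁶ m
γ = 4.1135
d' = d/γ = 9.1833×10¹⁶/4.1135 = 2.232×10¹⁶ m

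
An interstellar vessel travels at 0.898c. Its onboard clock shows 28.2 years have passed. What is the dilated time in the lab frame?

Proper time Δt₀ = 28.2 years
γ = 1/√(1 - 0.898²) = 2.2728
Δt = γΔt₀ = 2.2728 × 28.2 = 64.09 years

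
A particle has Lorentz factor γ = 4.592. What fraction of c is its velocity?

From γ = 1/√(1 - v²/c²):
1/γ² = 1/4.592² = 0.04742
v²/c² = 1 - 0.04742 = 0.9526
v/c = √(0.9526) = 0.9760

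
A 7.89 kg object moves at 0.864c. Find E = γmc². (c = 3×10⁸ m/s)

γ = 1/√(1 - 0.864²) = 1.986
mc² = 7.89 × (3×10⁸)² = 7.101×10¹⁷ J
E = γmc² = 1.986 × 7.101×10¹⁷ = 1.410×10¹⁸ J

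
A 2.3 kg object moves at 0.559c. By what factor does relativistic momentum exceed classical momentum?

p_rel = γmv, p_class = mv
Ratio = γ = 1/√(1 - 0.559²) = 1.206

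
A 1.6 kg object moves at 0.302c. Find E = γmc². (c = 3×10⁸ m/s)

γ = 1/√(1 - 0.302²) = 1.049
mc² = 1.6 × (3×10⁸)² = 1.440×10¹⁷ J
E = γmc² = 1.049 × 1.440×10¹⁷ = 1.511×10¹⁷ J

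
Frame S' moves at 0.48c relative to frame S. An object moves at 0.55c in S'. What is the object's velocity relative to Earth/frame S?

u = (u' + v)/(1 + u'v/c²)
Numerator: 0.55 + 0.48 = 1.03
Denominator: 1 + 0.264 = 1.264
u = 1.03/1.264 = 0.8149c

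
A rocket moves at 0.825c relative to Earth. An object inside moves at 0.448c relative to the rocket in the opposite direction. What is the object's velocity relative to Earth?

Object's velocity in rocket frame is u' = -0.448c
u = (u' + v)/(1 + u'v/c²) = (v - 0.448)/(1 - 0.448·v/c²)
Numerator: 0.825 - 0.448 = 0.377
Denominator: 1 - 0.3696 = 0.6304
u = 0.377/0.6304 = 0.5980c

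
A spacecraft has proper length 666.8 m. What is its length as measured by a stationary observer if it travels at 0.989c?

Proper length L₀ = 666.8 m
γ = 1/√(1 - 0.989²) = 6.7606
L = L₀/γ = 666.8/6.7606 = 98.63 m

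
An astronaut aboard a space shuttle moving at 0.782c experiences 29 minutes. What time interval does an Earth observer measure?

Proper time Δt₀ = 29 minutes
γ = 1/√(1 - 0.782²) = 1.6044
Δt = γΔt₀ = 1.6044 × 29 = 46.53 minutes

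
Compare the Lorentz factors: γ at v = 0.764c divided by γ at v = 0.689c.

γ₁ = 1/√(1 - 0.764²) = 1.550
γ₂ = 1/√(1 - 0.689²) = 1.380
γ₁/γ₂ = 1.550/1.380 = 1.123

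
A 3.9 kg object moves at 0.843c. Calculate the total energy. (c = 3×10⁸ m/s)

γ = 1/√(1 - 0.843²) = 1.859
mc² = 3.9 × (3×10⁸)² = 3.510×10¹⁷ J
E = γmc² = 1.859 × 3.510×10¹⁷ = 6.525×10¹⁷ J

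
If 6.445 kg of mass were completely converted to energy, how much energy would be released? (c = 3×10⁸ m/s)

Using E = mc²:
c² = (3×10⁸)² = 9×10¹⁶ m²/s²
E = 6.445 × 9×10¹⁶ = 5.801×10¹⁷ J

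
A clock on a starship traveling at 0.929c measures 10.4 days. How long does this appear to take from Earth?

Proper time Δt₀ = 10.4 days
γ = 1/√(1 - 0.929²) = 2.702
Δt = γΔt₀ = 2.702 × 10.4 = 28.10 days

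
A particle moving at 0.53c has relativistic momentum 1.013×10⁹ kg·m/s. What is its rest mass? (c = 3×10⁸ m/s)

γ = 1/√(1 - 0.53²) = 1.1792
v = 0.53 × 3×10⁸ = 1.590×10⁸ m/s
m = p/(γv) = 1.013×10⁹/(1.1792 × 1.590×10⁸) = 5.403 kg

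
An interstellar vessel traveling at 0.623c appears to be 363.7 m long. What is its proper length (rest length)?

Contracted length L = 363.7 m
γ = 1/√(1 - 0.623²) = 1.2784
L₀ = γL = 1.2784 × 363.7 = 465.0 m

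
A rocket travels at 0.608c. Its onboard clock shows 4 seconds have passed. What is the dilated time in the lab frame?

Proper time Δt₀ = 4 seconds
γ = 1/√(1 - 0.608²) = 1.2595
Δt = γΔt₀ = 1.2595 × 4 = 5.038 seconds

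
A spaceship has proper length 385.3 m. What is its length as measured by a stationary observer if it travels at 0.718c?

Proper length L₀ = 385.3 m
γ = 1/√(1 - 0.718²) = 1.4367
L = L₀/γ = 385.3/1.4367 = 268.2 m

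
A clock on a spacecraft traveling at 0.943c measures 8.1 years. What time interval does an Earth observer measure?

Proper time Δt₀ = 8.1 years
γ = 1/√(1 - 0.943²) = 3.005
Δt = γΔt₀ = 3.005 × 8.1 = 24.34 years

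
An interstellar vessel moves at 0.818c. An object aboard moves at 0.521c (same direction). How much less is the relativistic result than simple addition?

Classical: u' + v = 0.521 + 0.818 = 1.339c
Relativistic: u = (0.521 + 0.818)/(1 + 0.426178) = 1.339/1.426178 = 0.9389c
Difference: 1.339 - 0.9389 = 0.4001c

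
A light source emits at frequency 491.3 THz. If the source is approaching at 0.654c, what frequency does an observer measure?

β = v/c = 0.654
(1+β)/(1-β) = 1.654/0.346 = 4.780
Doppler factor = √(4.780) = 2.186
f_obs = 491.3 × 2.186 = 1074 THz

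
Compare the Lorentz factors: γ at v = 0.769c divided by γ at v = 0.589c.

γ₁ = 1/√(1 - 0.769²) = 1.564
γ₂ = 1/√(1 - 0.589²) = 1.237
γ₁/γ₂ = 1.564/1.237 = 1.264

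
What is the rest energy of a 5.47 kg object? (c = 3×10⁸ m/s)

c² = (3×10⁸)² = 9.000×10¹⁶ m²/s²
E₀ = mc² = 5.47 × 9.000×10¹⁶ = 4.923×10¹⁷ J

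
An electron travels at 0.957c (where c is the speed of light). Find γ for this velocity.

v/c = 0.957, so (v/c)² = 0.915849
1 - (v/c)² = 0.084151
γ = 1/√(0.084151) = 3.447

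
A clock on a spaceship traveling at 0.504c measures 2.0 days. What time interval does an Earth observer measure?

Proper time Δt₀ = 2.0 days
γ = 1/√(1 - 0.504²) = 1.158
Δt = γΔt₀ = 1.158 × 2.0 = 2.316 days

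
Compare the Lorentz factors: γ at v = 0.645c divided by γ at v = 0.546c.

γ₁ = 1/√(1 - 0.645²) = 1.309
γ₂ = 1/√(1 - 0.546²) = 1.194
γ₁/γ₂ = 1.309/1.194 = 1.096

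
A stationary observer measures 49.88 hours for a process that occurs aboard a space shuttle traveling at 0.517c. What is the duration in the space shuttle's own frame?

Dilated time Δt = 49.88 hours
γ = 1/√(1 - 0.517²) = 1.1682
Δt₀ = Δt/γ = 49.88/1.1682 = 42.70 hours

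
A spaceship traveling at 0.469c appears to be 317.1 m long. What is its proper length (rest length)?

Contracted length L = 317.1 m
γ = 1/√(1 - 0.469²) = 1.132
L₀ = γL = 1.132 × 317.1 = 359.0 m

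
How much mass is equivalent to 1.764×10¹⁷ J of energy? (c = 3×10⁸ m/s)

From E = mc², we get m = E/c²
c² = (3×10⁸)² = 9×10¹⁶ m²/s²
m = 1.764×10¹⁷ / 9×10¹⁶ = 1.960 kg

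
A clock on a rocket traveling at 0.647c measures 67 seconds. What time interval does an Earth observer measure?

Proper time Δt₀ = 67 seconds
γ = 1/√(1 - 0.647²) = 1.3115
Δt = γΔt₀ = 1.3115 × 67 = 87.87 seconds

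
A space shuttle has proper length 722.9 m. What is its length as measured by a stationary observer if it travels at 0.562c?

Proper length L₀ = 722.9 m
γ = 1/√(1 - 0.562²) = 1.209
L = L₀/γ = 722.9/1.209 = 597.9 m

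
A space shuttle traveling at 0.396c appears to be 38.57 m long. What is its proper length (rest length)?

Contracted length L = 38.57 m
γ = 1/√(1 - 0.396²) = 1.089
L₀ = γL = 1.089 × 38.57 = 42.00 m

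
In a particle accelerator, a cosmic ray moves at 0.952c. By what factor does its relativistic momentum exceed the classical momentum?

p_rel = γmv, p_class = mv
Ratio = γ = 1/√(1 - 0.952²)
= 1/√(0.093696) = 3.267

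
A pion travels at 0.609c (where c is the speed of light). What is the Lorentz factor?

v/c = 0.609, so (v/c)² = 0.370881
1 - (v/c)² = 0.629119
γ = 1/√(0.629119) = 1.261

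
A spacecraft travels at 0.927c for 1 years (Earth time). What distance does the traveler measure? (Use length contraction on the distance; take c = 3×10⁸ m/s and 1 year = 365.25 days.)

Earth distance: d = v × t = 0.927c × 1 yr = 8.776×10¹⁵ m
γ = 2.666
d' = d/γ = 8.776×10¹⁵/2.666 = 3.292×10¹⁵ m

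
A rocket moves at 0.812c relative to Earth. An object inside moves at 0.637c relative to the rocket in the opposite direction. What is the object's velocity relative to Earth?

Object's velocity in rocket frame is u' = -0.637c
u = (u' + v)/(1 + u'v/c²) = (v - 0.637)/(1 - 0.637·v/c²)
Numerator: 0.812 - 0.637 = 0.175
Denominator: 1 - 0.517244 = 0.482756
u = 0.175/0.482756 = 0.3625c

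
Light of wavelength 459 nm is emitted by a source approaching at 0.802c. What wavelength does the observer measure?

β = 0.802
Wavelength Doppler factor = √(0.198/1.802) = √(0.10988) = 0.33148
λ_obs = 459 × 0.33148 = 152.1 nm (blueshift)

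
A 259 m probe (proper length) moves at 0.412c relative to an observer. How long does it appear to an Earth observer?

Proper length L₀ = 259 m
γ = 1/√(1 - 0.412²) = 1.0975
L = L₀/γ = 259/1.0975 = 236.0 m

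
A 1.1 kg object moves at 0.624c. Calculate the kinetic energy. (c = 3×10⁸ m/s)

γ = 1/√(1 - 0.624²) = 1.2797
γ - 1 = 0.2797
KE = (γ-1)mc² = 0.2797 × 1.1 × (3×10⁸)² = 2.769×10¹⁶ J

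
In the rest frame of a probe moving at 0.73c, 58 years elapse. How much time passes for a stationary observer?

Proper time Δt₀ = 58 years
γ = 1/√(1 - 0.73²) = 1.46317
Δt = γΔt₀ = 1.46317 × 58 = 84.86 years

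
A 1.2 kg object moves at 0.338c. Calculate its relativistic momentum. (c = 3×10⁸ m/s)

γ = 1/√(1 - 0.338²) = 1.063
v = 0.338 × 3×10⁸ = 1.014×10⁸ m/s
p = γmv = 1.063 × 1.2 × 1.014×10⁸ = 1.293×10⁸ kg·m/s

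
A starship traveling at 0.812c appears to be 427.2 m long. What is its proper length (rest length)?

Contracted length L = 427.2 m
γ = 1/√(1 - 0.812²) = 1.7133
L₀ = γL = 1.7133 × 427.2 = 731.9 m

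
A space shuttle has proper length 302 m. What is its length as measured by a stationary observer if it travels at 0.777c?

Proper length L₀ = 302 m
γ = 1/√(1 - 0.777²) = 1.589
L = L₀/γ = 302/1.589 = 190.1 m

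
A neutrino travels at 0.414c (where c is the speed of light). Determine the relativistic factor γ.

v/c = 0.414, so (v/c)² = 0.171396
1 - (v/c)² = 0.828604
γ = 1/√(0.828604) = 1.099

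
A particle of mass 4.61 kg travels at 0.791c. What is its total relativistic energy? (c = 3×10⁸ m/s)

γ = 1/√(1 - 0.791²) = 1.63448
mc² = 4.61 × (3×10⁸)² = 4.149×10¹⁷ J
E = γmc² = 1.63448 × 4.149×10¹⁷ = 6.781×10¹⁷ J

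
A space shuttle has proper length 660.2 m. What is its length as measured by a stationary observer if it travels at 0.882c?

Proper length L₀ = 660.2 m
γ = 1/√(1 - 0.882²) = 2.122
L = L₀/γ = 660.2/2.122 = 311.1 m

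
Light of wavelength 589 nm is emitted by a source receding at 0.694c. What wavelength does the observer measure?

β = 0.694
Wavelength Doppler factor = √(1.694/0.306) = √(5.536) = 2.353
λ_obs = 589 × 2.353 = 1386 nm (redshift)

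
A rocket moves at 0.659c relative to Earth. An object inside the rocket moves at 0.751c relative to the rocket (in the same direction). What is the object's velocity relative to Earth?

u = (u' + v)/(1 + u'v/c²)
Numerator: 0.751 + 0.659 = 1.41
Denominator: 1 + 0.494909 = 1.494909
u = 1.41/1.494909 = 0.9432c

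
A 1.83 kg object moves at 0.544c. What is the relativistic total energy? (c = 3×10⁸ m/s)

γ = 1/√(1 - 0.544²) = 1.192
mc² = 1.83 × (3×10⁸)² = 1.647×10¹⁷ J
E = γmc² = 1.192 × 1.647×10¹⁷ = 1.963×10¹⁷ J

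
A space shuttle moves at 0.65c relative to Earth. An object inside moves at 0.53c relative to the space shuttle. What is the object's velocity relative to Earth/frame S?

u = (u' + v)/(1 + u'v/c²)
Numerator: 0.53 + 0.65 = 1.18
Denominator: 1 + 0.3445 = 1.3445
u = 1.18/1.3445 = 0.8776c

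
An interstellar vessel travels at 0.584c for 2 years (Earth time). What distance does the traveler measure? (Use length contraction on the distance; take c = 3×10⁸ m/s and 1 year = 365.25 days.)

Earth distance: d = v × t = 0.584c × 2 yr = 1.1058×10¹⁶ m
γ = 1.2319
d' = d/γ = 1.1058×10¹⁶/1.2319 = 8.976×10¹⁵ m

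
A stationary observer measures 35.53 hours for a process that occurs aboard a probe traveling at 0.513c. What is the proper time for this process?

Dilated time Δt = 35.53 hours
γ = 1/√(1 - 0.513²) = 1.165
Δt₀ = Δt/γ = 35.53/1.165 = 30.50 hours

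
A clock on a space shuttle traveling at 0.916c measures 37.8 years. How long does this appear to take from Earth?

Proper time Δt₀ = 37.8 years
γ = 1/√(1 - 0.916²) = 2.4927
Δt = γΔt₀ = 2.4927 × 37.8 = 94.22 years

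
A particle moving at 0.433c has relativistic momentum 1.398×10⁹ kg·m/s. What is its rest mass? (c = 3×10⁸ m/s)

γ = 1/√(1 - 0.433²) = 1.1094
v = 0.433 × 3×10⁸ = 1.299×10⁸ m/s
m = p/(γv) = 1.398×10⁹/(1.1094 × 1.299×10⁸) = 9.701 kg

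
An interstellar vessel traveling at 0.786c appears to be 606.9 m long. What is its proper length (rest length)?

Contracted length L = 606.9 m
γ = 1/√(1 - 0.786²) = 1.6175
L₀ = γL = 1.6175 × 606.9 = 981.7 m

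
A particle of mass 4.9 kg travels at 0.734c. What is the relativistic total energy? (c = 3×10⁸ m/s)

γ = 1/√(1 - 0.734²) = 1.4724
mc² = 4.9 × (3×10⁸)² = 4.410×10¹⁷ J
E = γmc² = 1.4724 × 4.410×10¹⁷ = 6.493×10¹⁷ J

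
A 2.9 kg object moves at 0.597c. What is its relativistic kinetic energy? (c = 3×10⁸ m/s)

γ = 1/√(1 - 0.597²) = 1.2465
γ - 1 = 0.2465
KE = (γ-1)mc² = 0.2465 × 2.9 × (3×10⁸)² = 6.434×10¹⁶ J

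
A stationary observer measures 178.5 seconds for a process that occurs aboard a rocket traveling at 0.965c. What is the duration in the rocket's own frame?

Dilated time Δt = 178.5 seconds
γ = 1/√(1 - 0.965²) = 3.813
Δt₀ = Δt/γ = 178.5/3.813 = 46.81 seconds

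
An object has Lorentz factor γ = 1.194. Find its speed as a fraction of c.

From γ = 1/√(1 - v²/c²):
1/γ² = 1/1.194² = 0.7014
v²/c² = 1 - 0.7014 = 0.2986
v/c = √(0.2986) = 0.5464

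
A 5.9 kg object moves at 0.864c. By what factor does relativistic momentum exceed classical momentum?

p_rel = γmv, p_class = mv
Ratio = γ = 1/√(1 - 0.864²) = 1.986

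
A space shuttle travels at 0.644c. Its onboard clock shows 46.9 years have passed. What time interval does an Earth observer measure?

Proper time Δt₀ = 46.9 years
γ = 1/√(1 - 0.644²) = 1.30715
Δt = γΔt₀ = 1.30715 × 46.9 = 61.31 years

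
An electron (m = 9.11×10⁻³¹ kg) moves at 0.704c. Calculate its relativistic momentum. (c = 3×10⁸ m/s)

γ = 1/√(1 - 0.704²) = 1.408
v = 0.704 × 3×10⁸ = 2.112×10⁸ m/s
p = γmv = 1.408 × 9.11×10⁻³¹ × 2.112×10⁸ = 2.709×10⁻²² kg·m/s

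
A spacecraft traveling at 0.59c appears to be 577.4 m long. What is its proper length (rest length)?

Contracted length L = 577.4 m
γ = 1/√(1 - 0.59²) = 1.2385
L₀ = γL = 1.2385 × 577.4 = 715.1 m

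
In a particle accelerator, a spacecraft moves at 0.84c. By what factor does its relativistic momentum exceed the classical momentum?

p_rel = γmv, p_class = mv
Ratio = γ = 1/√(1 - 0.84²)
= 1/√(0.2944) = 1.843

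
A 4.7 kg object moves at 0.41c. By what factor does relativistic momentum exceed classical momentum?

p_rel = γmv, p_class = mv
Ratio = γ = 1/√(1 - 0.41²) = 1.096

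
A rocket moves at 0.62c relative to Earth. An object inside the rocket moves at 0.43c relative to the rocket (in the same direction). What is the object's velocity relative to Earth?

u = (u' + v)/(1 + u'v/c²)
Numerator: 0.43 + 0.62 = 1.05
Denominator: 1 + 0.2666 = 1.2666
u = 1.05/1.2666 = 0.8290c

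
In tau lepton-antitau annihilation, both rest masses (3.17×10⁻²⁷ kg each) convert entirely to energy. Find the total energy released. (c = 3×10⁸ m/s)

Both particles have the same rest mass, so total mass = 2m
E = 2m·c² = 2 × 3.17×10⁻²⁷ × (3×10⁸)²
= 2 × 3.17×10⁻²⁷ × 9×10¹⁶
= 5.706×10⁻¹⁰ J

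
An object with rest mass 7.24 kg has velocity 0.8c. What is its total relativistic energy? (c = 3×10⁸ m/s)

γ = 1/√(1 - 0.8²) = 1.667
mc² = 7.24 × (3×10⁸)² = 6.516×10¹⁷ J
E = γmc² = 1.667 × 6.516×10¹⁷ = 1.086×10¹⁸ J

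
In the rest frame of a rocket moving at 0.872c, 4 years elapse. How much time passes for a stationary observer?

Proper time Δt₀ = 4 years
γ = 1/√(1 - 0.872²) = 2.043
Δt = γΔt₀ = 2.043 × 4 = 8.172 years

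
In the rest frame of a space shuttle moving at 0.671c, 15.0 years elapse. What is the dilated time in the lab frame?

Proper time Δt₀ = 15.0 years
γ = 1/√(1 - 0.671²) = 1.3487
Δt = γΔt₀ = 1.3487 × 15.0 = 20.23 years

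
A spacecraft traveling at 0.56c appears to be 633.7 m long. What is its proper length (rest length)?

Contracted length L = 633.7 m
γ = 1/√(1 - 0.56²) = 1.207
L₀ = γL = 1.207 × 633.7 = 764.9 m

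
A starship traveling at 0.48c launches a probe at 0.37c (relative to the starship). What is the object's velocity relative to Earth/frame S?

u = (u' + v)/(1 + u'v/c²)
Numerator: 0.37 + 0.48 = 0.85
Denominator: 1 + 0.1776 = 1.1776
u = 0.85/1.1776 = 0.7218c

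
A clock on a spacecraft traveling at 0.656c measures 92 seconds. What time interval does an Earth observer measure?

Proper time Δt₀ = 92 seconds
γ = 1/√(1 - 0.656²) = 1.325
Δt = γΔt₀ = 1.325 × 92 = 121.9 seconds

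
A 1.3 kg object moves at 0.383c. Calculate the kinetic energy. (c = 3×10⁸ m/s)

γ = 1/√(1 - 0.383²) = 1.08255
γ - 1 = 0.08255
KE = (γ-1)mc² = 0.08255 × 1.3 × (3×10⁸)² = 9.658×10¹⁵ J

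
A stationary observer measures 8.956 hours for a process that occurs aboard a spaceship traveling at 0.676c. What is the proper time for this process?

Dilated time Δt = 8.956 hours
γ = 1/√(1 - 0.676²) = 1.357
Δt₀ = Δt/γ = 8.956/1.357 = 6.600 hours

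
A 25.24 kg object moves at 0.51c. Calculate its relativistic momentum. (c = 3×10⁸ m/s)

γ = 1/√(1 - 0.51²) = 1.16255
v = 0.51 × 3×10⁸ = 1.530×10⁸ m/s
p = γmv = 1.16255 × 25.24 × 1.530×10⁸ = 4.489×10⁹ kg·m/s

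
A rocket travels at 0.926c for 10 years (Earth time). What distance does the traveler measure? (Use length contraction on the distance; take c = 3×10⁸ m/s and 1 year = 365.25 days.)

Earth distance: d = v × t = 0.926c × 10 yr = 8.767×10¹⁶ m
γ = 2.649
d' = d/γ = 8.767×10¹⁶/2.649 = 3.310×10¹⁶ m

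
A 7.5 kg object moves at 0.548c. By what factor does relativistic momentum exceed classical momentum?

p_rel = γmv, p_class = mv
Ratio = γ = 1/√(1 - 0.548²) = 1.195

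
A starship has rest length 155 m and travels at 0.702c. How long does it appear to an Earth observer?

Proper length L₀ = 155 m
γ = 1/√(1 - 0.702²) = 1.404
L = L₀/γ = 155/1.404 = 110.4 m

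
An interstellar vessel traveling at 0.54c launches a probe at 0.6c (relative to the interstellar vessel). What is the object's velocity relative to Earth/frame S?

u = (u' + v)/(1 + u'v/c²)
Numerator: 0.6 + 0.54 = 1.14
Denominator: 1 + 0.324 = 1.324
u = 1.14/1.324 = 0.8610c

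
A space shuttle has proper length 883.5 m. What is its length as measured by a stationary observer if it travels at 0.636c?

Proper length L₀ = 883.5 m
γ = 1/√(1 - 0.636²) = 1.2959
L = L₀/γ = 883.5/1.2959 = 681.8 m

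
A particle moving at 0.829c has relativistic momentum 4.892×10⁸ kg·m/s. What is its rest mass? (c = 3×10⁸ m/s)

γ = 1/√(1 - 0.829²) = 1.788
v = 0.829 × 3×10⁸ = 2.487×10⁸ m/s
m = p/(γv) = 4.892×10⁸/(1.788 × 2.487×10⁸) = 1.100 kg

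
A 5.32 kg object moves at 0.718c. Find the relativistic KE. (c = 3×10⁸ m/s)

γ = 1/√(1 - 0.718²) = 1.4367
γ - 1 = 0.4367
KE = (γ-1)mc² = 0.4367 × 5.32 × (3×10⁸)² = 2.091×10¹⁷ J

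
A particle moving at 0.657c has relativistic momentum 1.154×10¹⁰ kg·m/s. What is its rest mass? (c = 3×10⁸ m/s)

γ = 1/√(1 - 0.657²) = 1.3265
v = 0.657 × 3×10⁸ = 1.971×10⁸ m/s
m = p/(γv) = 1.154×10¹⁰/(1.3265 × 1.971×10⁸) = 44.14 kg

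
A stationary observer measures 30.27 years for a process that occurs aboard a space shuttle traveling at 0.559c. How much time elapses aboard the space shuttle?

Dilated time Δt = 30.27 years
γ = 1/√(1 - 0.559²) = 1.206
Δt₀ = Δt/γ = 30.27/1.206 = 25.10 years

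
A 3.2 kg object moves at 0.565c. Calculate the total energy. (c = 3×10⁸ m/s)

γ = 1/√(1 - 0.565²) = 1.212
mc² = 3.2 × (3×10⁸)² = 2.880×10¹⁷ J
E = γmc² = 1.212 × 2.880×10¹⁷ = 3.491×10¹⁷ J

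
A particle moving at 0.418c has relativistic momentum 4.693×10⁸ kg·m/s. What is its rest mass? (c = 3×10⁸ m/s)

γ = 1/√(1 - 0.418²) = 1.1008
v = 0.418 × 3×10⁸ = 1.254×10⁸ m/s
m = p/(γv) = 4.693×10⁸/(1.1008 × 1.254×10⁸) = 3.400 kg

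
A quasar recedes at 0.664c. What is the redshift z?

β = 0.664
(1+β)/(1-β) = 1.664/0.336 = 4.952
√(4.952) = 2.225
z = 2.225 - 1 = 1.225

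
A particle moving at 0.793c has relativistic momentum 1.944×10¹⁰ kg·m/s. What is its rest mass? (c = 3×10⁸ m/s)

γ = 1/√(1 - 0.793²) = 1.6414
v = 0.793 × 3×10⁸ = 2.379×10⁸ m/s
m = p/(γv) = 1.944×10¹⁰/(1.6414 × 2.379×10⁸) = 49.78 kg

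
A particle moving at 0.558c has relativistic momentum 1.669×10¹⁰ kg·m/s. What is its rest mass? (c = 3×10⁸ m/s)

γ = 1/√(1 - 0.558²) = 1.205
v = 0.558 × 3×10⁸ = 1.674×10⁸ m/s
m = p/(γv) = 1.669×10¹⁰/(1.205 × 1.674×10⁸) = 82.74 kg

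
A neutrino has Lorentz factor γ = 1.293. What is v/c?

From γ = 1/√(1 - v²/c²):
1/γ² = 1/1.293² = 0.59814
v²/c² = 1 - 0.59814 = 0.40186
v/c = √(0.40186) = 0.6339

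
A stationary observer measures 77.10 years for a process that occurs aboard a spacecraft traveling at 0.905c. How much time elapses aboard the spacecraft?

Dilated time Δt = 77.10 years
γ = 1/√(1 - 0.905²) = 2.3507
Δt₀ = Δt/γ = 77.10/2.3507 = 32.80 years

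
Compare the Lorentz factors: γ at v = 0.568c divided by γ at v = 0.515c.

γ₁ = 1/√(1 - 0.568²) = 1.21502
γ₂ = 1/√(1 - 0.515²) = 1.16660
γ₁/γ₂ = 1.21502/1.16660 = 1.042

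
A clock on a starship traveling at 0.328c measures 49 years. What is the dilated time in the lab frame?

Proper time Δt₀ = 49 years
γ = 1/√(1 - 0.328²) = 1.0586
Δt = γΔt₀ = 1.0586 × 49 = 51.87 years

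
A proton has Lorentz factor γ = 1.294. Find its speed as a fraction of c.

From γ = 1/√(1 - v²/c²):
1/γ² = 1/1.294² = 0.5972
v²/c² = 1 - 0.5972 = 0.4028
v/c = √(0.4028) = 0.6347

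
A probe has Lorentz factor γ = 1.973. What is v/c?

From γ = 1/√(1 - v²/c²):
1/γ² = 1/1.973² = 0.2569
v²/c² = 1 - 0.2569 = 0.7431
v/c = √(0.7431) = 0.8620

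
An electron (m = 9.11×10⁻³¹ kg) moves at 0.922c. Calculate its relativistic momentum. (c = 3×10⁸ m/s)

γ = 1/√(1 - 0.922²) = 2.5827
v = 0.922 × 3×10⁸ = 2.766×10⁸ m/s
p = γmv = 2.5827 × 9.11×10⁻³¹ × 2.766×10⁸ = 6.508×10⁻²² kg·m/s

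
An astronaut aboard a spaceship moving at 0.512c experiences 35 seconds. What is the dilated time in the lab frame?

Proper time Δt₀ = 35 seconds
γ = 1/√(1 - 0.512²) = 1.1642
Δt = γΔt₀ = 1.1642 × 35 = 40.75 seconds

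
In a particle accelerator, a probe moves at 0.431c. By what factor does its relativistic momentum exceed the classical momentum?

p_rel = γmv, p_class = mv
Ratio = γ = 1/√(1 - 0.431²)
= 1/√(0.814239) = 1.108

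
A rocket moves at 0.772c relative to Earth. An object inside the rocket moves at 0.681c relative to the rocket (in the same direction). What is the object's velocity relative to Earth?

u = (u' + v)/(1 + u'v/c²)
Numerator: 0.681 + 0.772 = 1.453
Denominator: 1 + 0.525732 = 1.525732
u = 1.453/1.525732 = 0.9523c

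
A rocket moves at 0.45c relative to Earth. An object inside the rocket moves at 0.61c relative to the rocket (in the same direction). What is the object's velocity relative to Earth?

u = (u' + v)/(1 + u'v/c²)
Numerator: 0.61 + 0.45 = 1.06
Denominator: 1 + 0.2745 = 1.2745
u = 1.06/1.2745 = 0.8317c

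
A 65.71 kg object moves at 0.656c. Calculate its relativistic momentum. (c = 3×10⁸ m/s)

γ = 1/√(1 - 0.656²) = 1.325
v = 0.656 × 3×10⁸ = 1.968×10⁸ m/s
p = γmv = 1.325 × 65.71 × 1.968×10⁸ = 1.713×10¹⁰ kg·m/s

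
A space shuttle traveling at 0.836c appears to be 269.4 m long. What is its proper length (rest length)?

Contracted length L = 269.4 m
γ = 1/√(1 - 0.836²) = 1.8224
L₀ = γL = 1.8224 × 269.4 = 491.0 m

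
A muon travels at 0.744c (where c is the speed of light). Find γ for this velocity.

v/c = 0.744, so (v/c)² = 0.553536
1 - (v/c)² = 0.446464
γ = 1/√(0.446464) = 1.497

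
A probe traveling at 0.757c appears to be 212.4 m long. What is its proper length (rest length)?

Contracted length L = 212.4 m
γ = 1/√(1 - 0.757²) = 1.5304
L₀ = γL = 1.5304 × 212.4 = 325.1 m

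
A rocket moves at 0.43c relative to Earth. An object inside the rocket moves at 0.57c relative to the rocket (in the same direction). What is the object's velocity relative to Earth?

u = (u' + v)/(1 + u'v/c²)
Numerator: 0.57 + 0.43 = 1
Denominator: 1 + 0.2451 = 1.2451
u = 1/1.2451 = 0.8031c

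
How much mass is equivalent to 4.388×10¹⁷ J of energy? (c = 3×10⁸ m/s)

From E = mc², we get m = E/c²
c² = (3×10⁸)² = 9×10¹⁶ m²/s²
m = 4.388×10¹⁷ / 9×10¹⁶ = 4.876 kg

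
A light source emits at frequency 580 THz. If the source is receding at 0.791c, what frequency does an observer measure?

β = v/c = 0.791
(1-β)/(1+β) = 0.209/1.791 = 0.1167
Doppler factor = √(0.1167) = 0.3416
f_obs = 580 × 0.3416 = 198.1 THz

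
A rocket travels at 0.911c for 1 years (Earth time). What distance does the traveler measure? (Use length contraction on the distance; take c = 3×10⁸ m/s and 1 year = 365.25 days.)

Earth distance: d = v × t = 0.911c × 1 yr = 8.625×10¹⁵ m
γ = 2.425
d' = d/γ = 8.625×10¹⁵/2.425 = 3.557×10¹⁵ m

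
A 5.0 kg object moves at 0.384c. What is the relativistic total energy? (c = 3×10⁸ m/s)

γ = 1/√(1 - 0.384²) = 1.083
mc² = 5.0 × (3×10⁸)² = 4.500×10¹⁷ J
E = γmc² = 1.083 × 4.500×10¹⁷ = 4.874×10¹⁷ J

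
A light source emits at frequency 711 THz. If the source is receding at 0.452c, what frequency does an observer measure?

β = v/c = 0.452
(1-β)/(1+β) = 0.548/1.452 = 0.3774
Doppler factor = √(0.3774) = 0.6143
f_obs = 711 × 0.6143 = 436.8 THz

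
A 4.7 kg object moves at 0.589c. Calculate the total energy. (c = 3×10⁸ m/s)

γ = 1/√(1 - 0.589²) = 1.2374
mc² = 4.7 × (3×10⁸)² = 4.230×10¹⁷ J
E = γmc² = 1.2374 × 4.230×10¹⁷ = 5.234×10¹⁷ J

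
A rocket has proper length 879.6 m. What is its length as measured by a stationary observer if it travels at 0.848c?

Proper length L₀ = 879.6 m
γ = 1/√(1 - 0.848²) = 1.8868
L = L₀/γ = 879.6/1.8868 = 466.2 m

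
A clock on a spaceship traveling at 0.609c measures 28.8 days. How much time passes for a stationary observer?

Proper time Δt₀ = 28.8 days
γ = 1/√(1 - 0.609²) = 1.2608
Δt = γΔt₀ = 1.2608 × 28.8 = 36.31 days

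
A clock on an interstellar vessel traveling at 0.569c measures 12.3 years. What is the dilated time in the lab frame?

Proper time Δt₀ = 12.3 years
γ = 1/√(1 - 0.569²) = 1.216
Δt = γΔt₀ = 1.216 × 12.3 = 14.96 years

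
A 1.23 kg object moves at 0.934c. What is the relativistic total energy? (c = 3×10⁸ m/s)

γ = 1/√(1 - 0.934²) = 2.799
mc² = 1.23 × (3×10⁸)² = 1.107×10¹⁷ J
E = γmc² = 2.799 × 1.107×10¹⁷ = 3.098×10¹⁷ J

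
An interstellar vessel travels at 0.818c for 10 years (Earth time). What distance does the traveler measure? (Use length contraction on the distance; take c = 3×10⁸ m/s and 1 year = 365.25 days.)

Earth distance: d = v × t = 0.818c × 10 yr = 7.7442×10¹⁶ m
γ = 1.7385
d' = d/γ = 7.7442×10¹⁶/1.7385 = 4.455×10¹⁶ m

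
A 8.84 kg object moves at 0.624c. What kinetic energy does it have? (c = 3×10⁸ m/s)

γ = 1/√(1 - 0.624²) = 1.2797
γ - 1 = 0.2797
KE = (γ-1)mc² = 0.2797 × 8.84 × (3×10⁸)² = 2.225×10¹⁷ J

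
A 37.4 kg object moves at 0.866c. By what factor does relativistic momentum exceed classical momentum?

p_rel = γmv, p_class = mv
Ratio = γ = 1/√(1 - 0.866²) = 2.000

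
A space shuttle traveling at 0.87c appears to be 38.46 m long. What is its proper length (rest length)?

Contracted length L = 38.46 m
γ = 1/√(1 - 0.87²) = 2.028
L₀ = γL = 2.028 × 38.46 = 78.00 m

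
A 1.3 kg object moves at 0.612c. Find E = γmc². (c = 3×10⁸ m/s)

γ = 1/√(1 - 0.612²) = 1.264
mc² = 1.3 × (3×10⁸)² = 1.170×10¹⁷ J
E = γmc² = 1.264 × 1.170×10¹⁷ = 1.479×10¹⁷ J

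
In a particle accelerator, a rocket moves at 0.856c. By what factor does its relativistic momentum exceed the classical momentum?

p_rel = γmv, p_class = mv
Ratio = γ = 1/√(1 - 0.856²)
= 1/√(0.267264) = 1.934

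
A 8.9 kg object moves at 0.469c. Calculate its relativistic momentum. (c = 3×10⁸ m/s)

γ = 1/√(1 - 0.469²) = 1.132
v = 0.469 × 3×10⁸ = 1.407×10⁸ m/s
p = γmv = 1.132 × 8.9 × 1.407×10⁸ = 1.418×10⁹ kg·m/s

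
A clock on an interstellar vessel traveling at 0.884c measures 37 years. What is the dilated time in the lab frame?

Proper time Δt₀ = 37 years
γ = 1/√(1 - 0.884²) = 2.1391
Δt = γΔt₀ = 2.1391 × 37 = 79.15 years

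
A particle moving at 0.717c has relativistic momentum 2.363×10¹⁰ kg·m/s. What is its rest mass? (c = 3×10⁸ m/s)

γ = 1/√(1 - 0.717²) = 1.4346
v = 0.717 × 3×10⁸ = 2.151×10⁸ m/s
m = p/(γv) = 2.363×10¹⁰/(1.4346 × 2.151×10⁸) = 76.58 kg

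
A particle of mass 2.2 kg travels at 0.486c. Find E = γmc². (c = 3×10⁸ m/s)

γ = 1/√(1 - 0.486²) = 1.1442
mc² = 2.2 × (3×10⁸)² = 1.980×10¹⁷ J
E = γmc² = 1.1442 × 1.980×10¹⁷ = 2.266×10¹⁷ J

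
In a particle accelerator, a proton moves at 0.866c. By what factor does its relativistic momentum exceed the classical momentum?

p_rel = γmv, p_class = mv
Ratio = γ = 1/√(1 - 0.866²)
= 1/√(0.250044) = 2.000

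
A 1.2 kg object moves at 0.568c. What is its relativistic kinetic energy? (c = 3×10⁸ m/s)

γ = 1/√(1 - 0.568²) = 1.215
γ - 1 = 0.2150
KE = (γ-1)mc² = 0.2150 × 1.2 × (3×10⁸)² = 2.322×10¹⁶ J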